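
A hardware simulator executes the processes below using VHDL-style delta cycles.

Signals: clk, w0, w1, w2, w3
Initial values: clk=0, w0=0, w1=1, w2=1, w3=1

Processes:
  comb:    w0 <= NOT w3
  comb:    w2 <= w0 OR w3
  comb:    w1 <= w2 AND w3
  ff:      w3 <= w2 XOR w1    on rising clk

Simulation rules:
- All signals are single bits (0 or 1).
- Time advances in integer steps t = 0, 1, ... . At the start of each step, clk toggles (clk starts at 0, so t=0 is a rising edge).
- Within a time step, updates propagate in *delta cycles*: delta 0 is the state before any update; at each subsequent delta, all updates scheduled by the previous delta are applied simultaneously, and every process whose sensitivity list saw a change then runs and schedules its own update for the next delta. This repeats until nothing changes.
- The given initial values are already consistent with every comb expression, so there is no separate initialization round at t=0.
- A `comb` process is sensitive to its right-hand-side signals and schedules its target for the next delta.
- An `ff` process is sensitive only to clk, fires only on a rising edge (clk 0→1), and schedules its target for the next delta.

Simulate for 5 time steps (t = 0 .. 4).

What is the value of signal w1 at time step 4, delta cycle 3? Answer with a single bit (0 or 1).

0

t0.Δ0 w0=0 clk=0 w2=1 w3=1 w1=1
t0.Δ1 w0=0 clk=1 w2=1 w3=1 w1=1
t0.Δ2 w0=0 clk=1 w2=1 w3=0 w1=1
t0.Δ3 w0=1 clk=1 w2=0 w3=0 w1=0
t0.Δ4 w0=1 clk=1 w2=1 w3=0 w1=0
t1.Δ0 w0=1 clk=1 w2=1 w3=0 w1=0
t1.Δ1 w0=1 clk=0 w2=1 w3=0 w1=0
t2.Δ0 w0=1 clk=0 w2=1 w3=0 w1=0
t2.Δ1 w0=1 clk=1 w2=1 w3=0 w1=0
t2.Δ2 w0=1 clk=1 w2=1 w3=1 w1=0
t2.Δ3 w0=0 clk=1 w2=1 w3=1 w1=1
t3.Δ0 w0=0 clk=1 w2=1 w3=1 w1=1
t3.Δ1 w0=0 clk=0 w2=1 w3=1 w1=1
t4.Δ0 w0=0 clk=0 w2=1 w3=1 w1=1
t4.Δ1 w0=0 clk=1 w2=1 w3=1 w1=1
t4.Δ2 w0=0 clk=1 w2=1 w3=0 w1=1
t4.Δ3 w0=1 clk=1 w2=0 w3=0 w1=0
t4.Δ4 w0=1 clk=1 w2=1 w3=0 w1=0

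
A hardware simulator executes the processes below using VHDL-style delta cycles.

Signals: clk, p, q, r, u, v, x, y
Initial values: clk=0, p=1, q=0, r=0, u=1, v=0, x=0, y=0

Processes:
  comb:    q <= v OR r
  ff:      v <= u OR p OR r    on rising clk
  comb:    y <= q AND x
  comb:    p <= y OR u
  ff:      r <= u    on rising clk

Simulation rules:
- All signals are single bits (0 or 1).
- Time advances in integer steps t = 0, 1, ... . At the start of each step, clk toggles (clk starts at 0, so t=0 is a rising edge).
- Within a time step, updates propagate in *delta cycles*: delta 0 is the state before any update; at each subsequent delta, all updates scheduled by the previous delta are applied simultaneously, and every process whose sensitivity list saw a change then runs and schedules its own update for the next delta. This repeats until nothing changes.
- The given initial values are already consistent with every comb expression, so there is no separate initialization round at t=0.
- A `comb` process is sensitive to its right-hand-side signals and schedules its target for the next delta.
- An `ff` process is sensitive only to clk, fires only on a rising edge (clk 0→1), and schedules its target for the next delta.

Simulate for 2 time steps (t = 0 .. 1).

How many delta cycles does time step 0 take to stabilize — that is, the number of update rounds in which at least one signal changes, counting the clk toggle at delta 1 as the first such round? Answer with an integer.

t=0 Δ0: x=0 r=0 v=0 p=1 y=0 clk=0 u=1 q=0
  Δ1: clk:0→1
  Δ2: r:0→1, v:0→1
  Δ3: q:0→1
  (3Δ to stable)
t=1 Δ0: x=0 r=1 v=1 p=1 y=0 clk=1 u=1 q=1
  Δ1: clk:1→0
  (1Δ to stable)

3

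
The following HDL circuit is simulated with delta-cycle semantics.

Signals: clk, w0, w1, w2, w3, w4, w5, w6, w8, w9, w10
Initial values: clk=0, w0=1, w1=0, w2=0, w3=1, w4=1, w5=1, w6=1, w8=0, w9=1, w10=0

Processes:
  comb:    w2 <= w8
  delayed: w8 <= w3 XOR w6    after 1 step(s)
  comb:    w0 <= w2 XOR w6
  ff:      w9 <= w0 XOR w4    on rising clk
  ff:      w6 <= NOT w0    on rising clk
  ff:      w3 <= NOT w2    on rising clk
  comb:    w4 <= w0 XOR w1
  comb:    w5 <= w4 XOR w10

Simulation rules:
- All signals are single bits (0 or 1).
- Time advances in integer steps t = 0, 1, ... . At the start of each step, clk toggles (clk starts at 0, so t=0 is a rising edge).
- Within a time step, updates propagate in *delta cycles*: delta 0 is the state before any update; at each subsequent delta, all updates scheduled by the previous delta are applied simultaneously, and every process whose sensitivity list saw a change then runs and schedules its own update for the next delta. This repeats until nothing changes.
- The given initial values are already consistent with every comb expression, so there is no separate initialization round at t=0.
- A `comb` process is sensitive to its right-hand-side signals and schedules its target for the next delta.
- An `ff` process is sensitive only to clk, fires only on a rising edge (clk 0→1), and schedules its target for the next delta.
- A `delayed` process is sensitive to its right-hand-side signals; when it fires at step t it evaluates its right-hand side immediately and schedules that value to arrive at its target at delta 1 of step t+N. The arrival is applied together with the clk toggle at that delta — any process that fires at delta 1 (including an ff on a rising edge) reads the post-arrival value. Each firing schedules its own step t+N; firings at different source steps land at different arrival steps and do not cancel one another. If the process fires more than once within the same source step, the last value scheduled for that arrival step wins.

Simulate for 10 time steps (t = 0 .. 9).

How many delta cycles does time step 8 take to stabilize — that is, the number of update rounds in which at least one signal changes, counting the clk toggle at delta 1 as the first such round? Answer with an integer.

[bits: w4,w6,w5,w8,w10,w9,w0,w3,clk,w1,w2]
t=0: Δ0=11100111000 Δ1=11100111100 Δ2=10100011100 Δ3=10100001100 Δ4=00100001100 Δ5=00000001100 | 5Δ
t=1: Δ0=00000001100 Δ1=00010001000 Δ2=00010001001 Δ3=00010011001 Δ4=10010011001 Δ5=10110011001 | 5Δ
t=2: Δ0=10110011001 Δ1=10110011101 Δ2=10110010101 | 2Δ
t=3: Δ0=10110010101 Δ1=10100010001 Δ2=10100010000 Δ3=10100000000 Δ4=00100000000 Δ5=00000000000 | 5Δ
t=4: Δ0=00000000000 Δ1=00000000100 Δ2=01000001100 Δ3=01000011100 Δ4=11000011100 Δ5=11100011100 | 5Δ
t=5: Δ0=11100011100 Δ1=11100011000 | 1Δ
t=6: Δ0=11100011000 Δ1=11100011100 Δ2=10100011100 Δ3=10100001100 Δ4=00100001100 Δ5=00000001100 | 5Δ
t=7: Δ0=00000001100 Δ1=00010001000 Δ2=00010001001 Δ3=00010011001 Δ4=10010011001 Δ5=10110011001 | 5Δ
t=8: Δ0=10110011001 Δ1=10110011101 Δ2=10110010101 | 2Δ
t=9: Δ0=10110010101 Δ1=10100010001 Δ2=10100010000 Δ3=10100000000 Δ4=00100000000 Δ5=00000000000 | 5Δ

2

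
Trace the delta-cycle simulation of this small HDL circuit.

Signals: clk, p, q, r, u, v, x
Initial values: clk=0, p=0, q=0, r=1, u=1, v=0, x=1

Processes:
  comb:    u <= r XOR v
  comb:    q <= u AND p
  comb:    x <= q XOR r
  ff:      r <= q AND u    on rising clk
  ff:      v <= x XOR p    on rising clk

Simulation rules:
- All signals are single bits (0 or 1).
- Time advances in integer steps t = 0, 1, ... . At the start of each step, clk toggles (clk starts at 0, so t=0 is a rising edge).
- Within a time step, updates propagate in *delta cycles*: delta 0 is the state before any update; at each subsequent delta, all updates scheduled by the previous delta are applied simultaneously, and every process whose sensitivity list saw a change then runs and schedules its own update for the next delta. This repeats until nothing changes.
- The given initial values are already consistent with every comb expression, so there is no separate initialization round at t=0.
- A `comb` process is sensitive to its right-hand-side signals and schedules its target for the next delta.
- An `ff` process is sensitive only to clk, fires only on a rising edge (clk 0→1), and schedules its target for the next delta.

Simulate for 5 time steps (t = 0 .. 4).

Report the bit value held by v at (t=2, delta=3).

t0.Δ0 v=0 q=0 r=1 x=1 p=0 clk=0 u=1
t0.Δ1 v=0 q=0 r=1 x=1 p=0 clk=1 u=1
t0.Δ2 v=1 q=0 r=0 x=1 p=0 clk=1 u=1
t0.Δ3 v=1 q=0 r=0 x=0 p=0 clk=1 u=1
t1.Δ0 v=1 q=0 r=0 x=0 p=0 clk=1 u=1
t1.Δ1 v=1 q=0 r=0 x=0 p=0 clk=0 u=1
t2.Δ0 v=1 q=0 r=0 x=0 p=0 clk=0 u=1
t2.Δ1 v=1 q=0 r=0 x=0 p=0 clk=1 u=1
t2.Δ2 v=0 q=0 r=0 x=0 p=0 clk=1 u=1
t2.Δ3 v=0 q=0 r=0 x=0 p=0 clk=1 u=0
t3.Δ0 v=0 q=0 r=0 x=0 p=0 clk=1 u=0
t3.Δ1 v=0 q=0 r=0 x=0 p=0 clk=0 u=0
t4.Δ0 v=0 q=0 r=0 x=0 p=0 clk=0 u=0
t4.Δ1 v=0 q=0 r=0 x=0 p=0 clk=1 u=0

0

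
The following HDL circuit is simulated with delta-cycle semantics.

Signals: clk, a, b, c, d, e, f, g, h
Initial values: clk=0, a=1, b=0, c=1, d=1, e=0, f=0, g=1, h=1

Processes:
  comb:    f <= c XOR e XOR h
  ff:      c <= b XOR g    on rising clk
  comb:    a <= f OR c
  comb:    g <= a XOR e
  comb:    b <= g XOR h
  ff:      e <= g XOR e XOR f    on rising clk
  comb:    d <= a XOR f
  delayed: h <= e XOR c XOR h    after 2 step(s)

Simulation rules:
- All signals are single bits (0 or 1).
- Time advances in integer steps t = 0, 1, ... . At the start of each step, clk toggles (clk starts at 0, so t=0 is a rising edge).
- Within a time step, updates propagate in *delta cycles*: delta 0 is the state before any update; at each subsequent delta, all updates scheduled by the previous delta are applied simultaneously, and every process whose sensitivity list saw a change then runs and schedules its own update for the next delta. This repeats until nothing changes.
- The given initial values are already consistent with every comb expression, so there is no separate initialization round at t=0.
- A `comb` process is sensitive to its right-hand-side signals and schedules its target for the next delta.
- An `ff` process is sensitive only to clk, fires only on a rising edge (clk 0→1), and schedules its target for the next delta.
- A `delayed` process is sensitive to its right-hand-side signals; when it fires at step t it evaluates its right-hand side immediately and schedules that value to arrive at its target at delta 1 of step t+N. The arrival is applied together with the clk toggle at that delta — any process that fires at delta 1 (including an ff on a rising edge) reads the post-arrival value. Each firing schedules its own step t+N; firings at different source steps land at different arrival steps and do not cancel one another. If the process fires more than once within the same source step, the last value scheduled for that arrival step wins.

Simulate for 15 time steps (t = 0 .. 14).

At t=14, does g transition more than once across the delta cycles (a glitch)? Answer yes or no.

t=0 Δ0: g=1 f=0 a=1 e=0 h=1 c=1 clk=0 d=1 b=0
  Δ1: clk:0→1
  Δ2: e:0→1
  Δ3: g:1→0, f:0→1
  Δ4: d:1→0, b:0→1
  (4Δ to stable)
t=1 Δ0: g=0 f=1 a=1 e=1 h=1 c=1 clk=1 d=0 b=1
  Δ1: clk:1→0
  (1Δ to stable)
t=2 Δ0: g=0 f=1 a=1 e=1 h=1 c=1 clk=0 d=0 b=1
  Δ1: clk:0→1
  Δ2: e:1→0
  Δ3: g:0→1, f:1→0
  Δ4: d:0→1, b:1→0
  (4Δ to stable)
t=3 Δ0: g=1 f=0 a=1 e=0 h=1 c=1 clk=1 d=1 b=0
  Δ1: clk:1→0
  (1Δ to stable)
t=4 Δ0: g=1 f=0 a=1 e=0 h=1 c=1 clk=0 d=1 b=0
  Δ1: h:1→0, clk:0→1
  Δ2: f:0→1, e:0→1, b:0→1
  Δ3: g:1→0, f:1→0, d:1→0
  Δ4: d:0→1, b:1→0
  (4Δ to stable)
t=5 Δ0: g=0 f=0 a=1 e=1 h=0 c=1 clk=1 d=1 b=0
  Δ1: clk:1→0
  (1Δ to stable)
t=6 Δ0: g=0 f=0 a=1 e=1 h=0 c=1 clk=0 d=1 b=0
  Δ1: clk:0→1
  Δ2: c:1→0
  Δ3: f:0→1, a:1→0
  Δ4: g:0→1, a:0→1
  Δ5: g:1→0, d:1→0, b:0→1
  Δ6: b:1→0
  (6Δ to stable)
t=7 Δ0: g=0 f=1 a=1 e=1 h=0 c=0 clk=1 d=0 b=0
  Δ1: clk:1→0
  (1Δ to stable)
t=8 Δ0: g=0 f=1 a=1 e=1 h=0 c=0 clk=0 d=0 b=0
  Δ1: h:0→1, clk:0→1
  Δ2: f:1→0, e:1→0, b:0→1
  Δ3: g:0→1, f:0→1, a:1→0, d:0→1
  Δ4: g:1→0, a:0→1, b:1→0
  Δ5: g:0→1, d:1→0, b:0→1
  Δ6: b:1→0
  (6Δ to stable)
t=9 Δ0: g=1 f=1 a=1 e=0 h=1 c=0 clk=1 d=0 b=0
  Δ1: clk:1→0
  (1Δ to stable)
t=10 Δ0: g=1 f=1 a=1 e=0 h=1 c=0 clk=0 d=0 b=0
  Δ1: clk:0→1
  Δ2: c:0→1
  Δ3: f:1→0
  Δ4: d:0→1
  (4Δ to stable)
t=11 Δ0: g=1 f=0 a=1 e=0 h=1 c=1 clk=1 d=1 b=0
  Δ1: clk:1→0
  (1Δ to stable)
t=12 Δ0: g=1 f=0 a=1 e=0 h=1 c=1 clk=0 d=1 b=0
  Δ1: h:1→0, clk:0→1
  Δ2: f:0→1, e:0→1, b:0→1
  Δ3: g:1→0, f:1→0, d:1→0
  Δ4: d:0→1, b:1→0
  (4Δ to stable)
t=13 Δ0: g=0 f=0 a=1 e=1 h=0 c=1 clk=1 d=1 b=0
  Δ1: clk:1→0
  (1Δ to stable)
t=14 Δ0: g=0 f=0 a=1 e=1 h=0 c=1 clk=0 d=1 b=0
  Δ1: clk:0→1
  Δ2: c:1→0
  Δ3: f:0→1, a:1→0
  Δ4: g:0→1, a:0→1
  Δ5: g:1→0, d:1→0, b:0→1
  Δ6: b:1→0
  (6Δ to stable)

yes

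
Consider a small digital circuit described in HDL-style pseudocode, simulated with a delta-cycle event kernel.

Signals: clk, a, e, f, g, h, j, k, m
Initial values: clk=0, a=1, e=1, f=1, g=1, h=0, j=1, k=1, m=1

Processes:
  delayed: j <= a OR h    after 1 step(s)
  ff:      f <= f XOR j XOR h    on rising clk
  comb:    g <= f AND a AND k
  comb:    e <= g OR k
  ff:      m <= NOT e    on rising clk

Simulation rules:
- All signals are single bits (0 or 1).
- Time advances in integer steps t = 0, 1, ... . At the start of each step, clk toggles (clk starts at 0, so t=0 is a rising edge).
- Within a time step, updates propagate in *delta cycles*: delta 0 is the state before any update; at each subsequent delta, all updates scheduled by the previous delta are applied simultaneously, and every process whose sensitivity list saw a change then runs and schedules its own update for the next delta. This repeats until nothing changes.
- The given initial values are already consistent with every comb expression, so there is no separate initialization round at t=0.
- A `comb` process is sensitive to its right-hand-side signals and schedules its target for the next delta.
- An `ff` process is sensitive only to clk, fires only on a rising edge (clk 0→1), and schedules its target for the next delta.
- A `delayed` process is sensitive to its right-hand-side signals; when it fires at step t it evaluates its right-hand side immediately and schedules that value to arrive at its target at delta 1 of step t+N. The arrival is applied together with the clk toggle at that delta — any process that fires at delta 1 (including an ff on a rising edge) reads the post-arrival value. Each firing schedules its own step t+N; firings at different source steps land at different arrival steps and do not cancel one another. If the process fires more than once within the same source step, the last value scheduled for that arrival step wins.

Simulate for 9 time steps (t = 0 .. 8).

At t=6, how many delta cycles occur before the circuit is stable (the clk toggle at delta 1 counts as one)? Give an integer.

t=0 Δ0: h=0 j=1 f=1 g=1 e=1 clk=0 m=1 a=1 k=1
  Δ1: clk:0→1
  Δ2: f:1→0, m:1→0
  Δ3: g:1→0
  (3Δ to stable)
t=1 Δ0: h=0 j=1 f=0 g=0 e=1 clk=1 m=0 a=1 k=1
  Δ1: clk:1→0
  (1Δ to stable)
t=2 Δ0: h=0 j=1 f=0 g=0 e=1 clk=0 m=0 a=1 k=1
  Δ1: clk:0→1
  Δ2: f:0→1
  Δ3: g:0→1
  (3Δ to stable)
t=3 Δ0: h=0 j=1 f=1 g=1 e=1 clk=1 m=0 a=1 k=1
  Δ1: clk:1→0
  (1Δ to stable)
t=4 Δ0: h=0 j=1 f=1 g=1 e=1 clk=0 m=0 a=1 k=1
  Δ1: clk:0→1
  Δ2: f:1→0
  Δ3: g:1→0
  (3Δ to stable)
t=5 Δ0: h=0 j=1 f=0 g=0 e=1 clk=1 m=0 a=1 k=1
  Δ1: clk:1→0
  (1Δ to stable)
t=6 Δ0: h=0 j=1 f=0 g=0 e=1 clk=0 m=0 a=1 k=1
  Δ1: clk:0→1
  Δ2: f:0→1
  Δ3: g:0→1
  (3Δ to stable)
t=7 Δ0: h=0 j=1 f=1 g=1 e=1 clk=1 m=0 a=1 k=1
  Δ1: clk:1→0
  (1Δ to stable)
t=8 Δ0: h=0 j=1 f=1 g=1 e=1 clk=0 m=0 a=1 k=1
  Δ1: clk:0→1
  Δ2: f:1→0
  Δ3: g:1→0
  (3Δ to stable)

3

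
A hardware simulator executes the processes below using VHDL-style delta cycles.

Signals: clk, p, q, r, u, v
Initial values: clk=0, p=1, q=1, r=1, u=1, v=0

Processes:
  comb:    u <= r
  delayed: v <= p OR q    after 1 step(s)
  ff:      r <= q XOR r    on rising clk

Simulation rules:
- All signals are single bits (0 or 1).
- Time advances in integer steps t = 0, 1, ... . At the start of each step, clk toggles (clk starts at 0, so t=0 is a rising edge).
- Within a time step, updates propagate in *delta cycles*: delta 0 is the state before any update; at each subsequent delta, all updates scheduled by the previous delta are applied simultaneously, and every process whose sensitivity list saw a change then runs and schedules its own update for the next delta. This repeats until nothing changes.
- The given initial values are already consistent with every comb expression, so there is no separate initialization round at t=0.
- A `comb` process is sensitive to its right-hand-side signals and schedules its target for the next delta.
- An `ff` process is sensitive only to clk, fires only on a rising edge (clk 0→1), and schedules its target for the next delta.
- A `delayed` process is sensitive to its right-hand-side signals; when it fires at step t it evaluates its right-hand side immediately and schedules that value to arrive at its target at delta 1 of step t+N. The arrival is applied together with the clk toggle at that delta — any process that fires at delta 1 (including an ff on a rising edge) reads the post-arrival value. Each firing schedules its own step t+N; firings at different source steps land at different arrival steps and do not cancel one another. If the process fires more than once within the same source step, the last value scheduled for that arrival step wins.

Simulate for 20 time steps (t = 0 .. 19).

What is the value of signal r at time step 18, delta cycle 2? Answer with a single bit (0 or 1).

1

t0.Δ0 u=1 clk=0 q=1 p=1 v=0 r=1
t0.Δ1 u=1 clk=1 q=1 p=1 v=0 r=1
t0.Δ2 u=1 clk=1 q=1 p=1 v=0 r=0
t0.Δ3 u=0 clk=1 q=1 p=1 v=0 r=0
t1.Δ0 u=0 clk=1 q=1 p=1 v=0 r=0
t1.Δ1 u=0 clk=0 q=1 p=1 v=0 r=0
t2.Δ0 u=0 clk=0 q=1 p=1 v=0 r=0
t2.Δ1 u=0 clk=1 q=1 p=1 v=0 r=0
t2.Δ2 u=0 clk=1 q=1 p=1 v=0 r=1
t2.Δ3 u=1 clk=1 q=1 p=1 v=0 r=1
t3.Δ0 u=1 clk=1 q=1 p=1 v=0 r=1
t3.Δ1 u=1 clk=0 q=1 p=1 v=0 r=1
t4.Δ0 u=1 clk=0 q=1 p=1 v=0 r=1
t4.Δ1 u=1 clk=1 q=1 p=1 v=0 r=1
t4.Δ2 u=1 clk=1 q=1 p=1 v=0 r=0
t4.Δ3 u=0 clk=1 q=1 p=1 v=0 r=0
t5.Δ0 u=0 clk=1 q=1 p=1 v=0 r=0
t5.Δ1 u=0 clk=0 q=1 p=1 v=0 r=0
t6.Δ0 u=0 clk=0 q=1 p=1 v=0 r=0
t6.Δ1 u=0 clk=1 q=1 p=1 v=0 r=0
t6.Δ2 u=0 clk=1 q=1 p=1 v=0 r=1
t6.Δ3 u=1 clk=1 q=1 p=1 v=0 r=1
t7.Δ0 u=1 clk=1 q=1 p=1 v=0 r=1
t7.Δ1 u=1 clk=0 q=1 p=1 v=0 r=1
t8.Δ0 u=1 clk=0 q=1 p=1 v=0 r=1
t8.Δ1 u=1 clk=1 q=1 p=1 v=0 r=1
t8.Δ2 u=1 clk=1 q=1 p=1 v=0 r=0
t8.Δ3 u=0 clk=1 q=1 p=1 v=0 r=0
t9.Δ0 u=0 clk=1 q=1 p=1 v=0 r=0
t9.Δ1 u=0 clk=0 q=1 p=1 v=0 r=0
t10.Δ0 u=0 clk=0 q=1 p=1 v=0 r=0
t10.Δ1 u=0 clk=1 q=1 p=1 v=0 r=0
t10.Δ2 u=0 clk=1 q=1 p=1 v=0 r=1
t10.Δ3 u=1 clk=1 q=1 p=1 v=0 r=1
t11.Δ0 u=1 clk=1 q=1 p=1 v=0 r=1
t11.Δ1 u=1 clk=0 q=1 p=1 v=0 r=1
t12.Δ0 u=1 clk=0 q=1 p=1 v=0 r=1
t12.Δ1 u=1 clk=1 q=1 p=1 v=0 r=1
t12.Δ2 u=1 clk=1 q=1 p=1 v=0 r=0
t12.Δ3 u=0 clk=1 q=1 p=1 v=0 r=0
t13.Δ0 u=0 clk=1 q=1 p=1 v=0 r=0
t13.Δ1 u=0 clk=0 q=1 p=1 v=0 r=0
t14.Δ0 u=0 clk=0 q=1 p=1 v=0 r=0
t14.Δ1 u=0 clk=1 q=1 p=1 v=0 r=0
t14.Δ2 u=0 clk=1 q=1 p=1 v=0 r=1
t14.Δ3 u=1 clk=1 q=1 p=1 v=0 r=1
t15.Δ0 u=1 clk=1 q=1 p=1 v=0 r=1
t15.Δ1 u=1 clk=0 q=1 p=1 v=0 r=1
t16.Δ0 u=1 clk=0 q=1 p=1 v=0 r=1
t16.Δ1 u=1 clk=1 q=1 p=1 v=0 r=1
t16.Δ2 u=1 clk=1 q=1 p=1 v=0 r=0
t16.Δ3 u=0 clk=1 q=1 p=1 v=0 r=0
t17.Δ0 u=0 clk=1 q=1 p=1 v=0 r=0
t17.Δ1 u=0 clk=0 q=1 p=1 v=0 r=0
t18.Δ0 u=0 clk=0 q=1 p=1 v=0 r=0
t18.Δ1 u=0 clk=1 q=1 p=1 v=0 r=0
t18.Δ2 u=0 clk=1 q=1 p=1 v=0 r=1
t18.Δ3 u=1 clk=1 q=1 p=1 v=0 r=1
t19.Δ0 u=1 clk=1 q=1 p=1 v=0 r=1
t19.Δ1 u=1 clk=0 q=1 p=1 v=0 r=1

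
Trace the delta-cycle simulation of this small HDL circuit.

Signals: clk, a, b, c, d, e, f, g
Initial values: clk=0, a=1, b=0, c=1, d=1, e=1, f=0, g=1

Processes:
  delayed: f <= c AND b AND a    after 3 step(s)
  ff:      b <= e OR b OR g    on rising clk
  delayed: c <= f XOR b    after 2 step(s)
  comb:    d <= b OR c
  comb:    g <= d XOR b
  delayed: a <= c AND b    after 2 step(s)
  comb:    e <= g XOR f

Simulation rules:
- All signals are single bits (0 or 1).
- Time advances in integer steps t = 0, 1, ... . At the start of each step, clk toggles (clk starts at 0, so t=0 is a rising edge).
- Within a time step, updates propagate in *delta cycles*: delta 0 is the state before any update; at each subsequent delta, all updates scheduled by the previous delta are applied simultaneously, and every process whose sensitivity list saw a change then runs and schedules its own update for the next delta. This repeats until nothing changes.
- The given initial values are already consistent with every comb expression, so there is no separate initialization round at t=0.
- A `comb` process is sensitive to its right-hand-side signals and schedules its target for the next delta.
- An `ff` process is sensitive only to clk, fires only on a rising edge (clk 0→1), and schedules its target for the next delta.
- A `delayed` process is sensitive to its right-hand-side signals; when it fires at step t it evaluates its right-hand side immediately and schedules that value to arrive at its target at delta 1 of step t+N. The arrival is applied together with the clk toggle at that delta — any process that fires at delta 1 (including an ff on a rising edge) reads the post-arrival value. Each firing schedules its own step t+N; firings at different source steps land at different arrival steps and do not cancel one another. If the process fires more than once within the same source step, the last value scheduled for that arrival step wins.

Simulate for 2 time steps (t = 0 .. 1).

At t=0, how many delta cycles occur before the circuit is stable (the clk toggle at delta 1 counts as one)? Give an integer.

t=0 Δ0: g=1 d=1 c=1 a=1 b=0 f=0 e=1 clk=0
  Δ1: clk:0→1
  Δ2: b:0→1
  Δ3: g:1→0
  Δ4: e:1→0
  (4Δ to stable)
t=1 Δ0: g=0 d=1 c=1 a=1 b=1 f=0 e=0 clk=1
  Δ1: clk:1→0
  (1Δ to stable)

4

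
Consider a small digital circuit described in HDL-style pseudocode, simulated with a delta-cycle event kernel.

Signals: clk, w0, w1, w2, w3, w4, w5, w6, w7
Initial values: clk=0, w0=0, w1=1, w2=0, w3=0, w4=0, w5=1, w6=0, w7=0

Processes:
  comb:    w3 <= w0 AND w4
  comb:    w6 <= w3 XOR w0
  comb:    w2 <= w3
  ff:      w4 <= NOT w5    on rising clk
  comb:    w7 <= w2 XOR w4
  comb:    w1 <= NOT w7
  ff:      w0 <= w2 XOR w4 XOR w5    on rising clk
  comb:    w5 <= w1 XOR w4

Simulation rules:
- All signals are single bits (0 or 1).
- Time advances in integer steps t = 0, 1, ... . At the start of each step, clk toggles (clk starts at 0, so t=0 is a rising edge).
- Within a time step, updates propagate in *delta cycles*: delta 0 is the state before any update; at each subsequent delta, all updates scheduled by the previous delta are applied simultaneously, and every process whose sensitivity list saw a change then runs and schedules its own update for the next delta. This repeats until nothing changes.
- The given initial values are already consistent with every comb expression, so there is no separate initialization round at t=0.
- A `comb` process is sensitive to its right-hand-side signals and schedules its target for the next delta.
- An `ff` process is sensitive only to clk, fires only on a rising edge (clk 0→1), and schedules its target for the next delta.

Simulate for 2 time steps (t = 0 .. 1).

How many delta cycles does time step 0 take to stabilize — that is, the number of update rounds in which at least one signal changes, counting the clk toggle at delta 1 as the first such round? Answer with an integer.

t0.Δ0 w5=1 clk=0 w4=0 w3=0 w0=0 w1=1 w2=0 w7=0 w6=0
t0.Δ1 w5=1 clk=1 w4=0 w3=0 w0=0 w1=1 w2=0 w7=0 w6=0
t0.Δ2 w5=1 clk=1 w4=0 w3=0 w0=1 w1=1 w2=0 w7=0 w6=0
t0.Δ3 w5=1 clk=1 w4=0 w3=0 w0=1 w1=1 w2=0 w7=0 w6=1
t1.Δ0 w5=1 clk=1 w4=0 w3=0 w0=1 w1=1 w2=0 w7=0 w6=1
t1.Δ1 w5=1 clk=0 w4=0 w3=0 w0=1 w1=1 w2=0 w7=0 w6=1

3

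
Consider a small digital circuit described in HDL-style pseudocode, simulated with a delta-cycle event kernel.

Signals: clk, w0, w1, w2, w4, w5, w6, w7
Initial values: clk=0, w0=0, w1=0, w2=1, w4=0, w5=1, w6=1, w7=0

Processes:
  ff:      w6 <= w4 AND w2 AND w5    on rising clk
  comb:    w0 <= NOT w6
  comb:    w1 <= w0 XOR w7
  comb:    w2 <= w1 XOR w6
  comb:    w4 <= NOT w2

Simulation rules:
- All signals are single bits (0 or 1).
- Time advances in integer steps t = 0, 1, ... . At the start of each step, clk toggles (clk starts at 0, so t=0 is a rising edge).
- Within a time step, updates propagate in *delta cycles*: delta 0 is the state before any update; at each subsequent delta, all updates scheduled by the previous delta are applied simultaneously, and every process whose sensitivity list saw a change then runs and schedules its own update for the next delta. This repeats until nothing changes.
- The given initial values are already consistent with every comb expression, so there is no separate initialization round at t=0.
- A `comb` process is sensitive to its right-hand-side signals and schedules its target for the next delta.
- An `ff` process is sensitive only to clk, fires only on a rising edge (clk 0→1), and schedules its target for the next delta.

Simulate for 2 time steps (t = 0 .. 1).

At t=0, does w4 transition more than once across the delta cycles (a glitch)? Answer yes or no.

yes

[bits: clk,w6,w7,w4,w2,w0,w1,w5]
t=0: Δ0=01001001 Δ1=11001001 Δ2=10001001 Δ3=10000101 Δ4=10010111 Δ5=10011111 Δ6=10001111 | 6Δ
t=1: Δ0=10001111 Δ1=00001111 | 1Δ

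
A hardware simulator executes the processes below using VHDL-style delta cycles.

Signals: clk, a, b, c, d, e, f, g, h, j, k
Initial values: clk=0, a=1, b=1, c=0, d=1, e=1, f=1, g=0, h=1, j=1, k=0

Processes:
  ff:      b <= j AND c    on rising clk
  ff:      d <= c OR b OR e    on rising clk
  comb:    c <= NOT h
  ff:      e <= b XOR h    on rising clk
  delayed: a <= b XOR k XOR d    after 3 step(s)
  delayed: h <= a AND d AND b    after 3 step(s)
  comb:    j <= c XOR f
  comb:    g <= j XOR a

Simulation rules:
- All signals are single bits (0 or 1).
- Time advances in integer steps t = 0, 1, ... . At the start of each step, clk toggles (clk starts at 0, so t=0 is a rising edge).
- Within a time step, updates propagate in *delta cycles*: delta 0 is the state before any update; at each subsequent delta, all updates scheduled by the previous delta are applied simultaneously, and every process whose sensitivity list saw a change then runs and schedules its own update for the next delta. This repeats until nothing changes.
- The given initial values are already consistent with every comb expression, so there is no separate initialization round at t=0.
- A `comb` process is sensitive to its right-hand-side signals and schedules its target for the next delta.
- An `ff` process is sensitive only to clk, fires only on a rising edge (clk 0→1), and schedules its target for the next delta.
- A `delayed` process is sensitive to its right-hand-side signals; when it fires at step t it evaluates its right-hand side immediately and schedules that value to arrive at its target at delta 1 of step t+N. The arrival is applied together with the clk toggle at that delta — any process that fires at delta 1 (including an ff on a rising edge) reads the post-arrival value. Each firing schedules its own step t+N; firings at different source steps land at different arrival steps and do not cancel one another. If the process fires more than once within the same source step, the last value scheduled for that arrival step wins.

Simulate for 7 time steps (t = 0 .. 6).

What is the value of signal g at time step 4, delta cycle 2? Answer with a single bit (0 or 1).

1

t0.Δ0 k=0 j=1 a=1 c=0 clk=0 h=1 g=0 d=1 b=1 e=1 f=1
t0.Δ1 k=0 j=1 a=1 c=0 clk=1 h=1 g=0 d=1 b=1 e=1 f=1
t0.Δ2 k=0 j=1 a=1 c=0 clk=1 h=1 g=0 d=1 b=0 e=0 f=1
t1.Δ0 k=0 j=1 a=1 c=0 clk=1 h=1 g=0 d=1 b=0 e=0 f=1
t1.Δ1 k=0 j=1 a=1 c=0 clk=0 h=1 g=0 d=1 b=0 e=0 f=1
t2.Δ0 k=0 j=1 a=1 c=0 clk=0 h=1 g=0 d=1 b=0 e=0 f=1
t2.Δ1 k=0 j=1 a=1 c=0 clk=1 h=1 g=0 d=1 b=0 e=0 f=1
t2.Δ2 k=0 j=1 a=1 c=0 clk=1 h=1 g=0 d=0 b=0 e=1 f=1
t3.Δ0 k=0 j=1 a=1 c=0 clk=1 h=1 g=0 d=0 b=0 e=1 f=1
t3.Δ1 k=0 j=1 a=1 c=0 clk=0 h=0 g=0 d=0 b=0 e=1 f=1
t3.Δ2 k=0 j=1 a=1 c=1 clk=0 h=0 g=0 d=0 b=0 e=1 f=1
t3.Δ3 k=0 j=0 a=1 c=1 clk=0 h=0 g=0 d=0 b=0 e=1 f=1
t3.Δ4 k=0 j=0 a=1 c=1 clk=0 h=0 g=1 d=0 b=0 e=1 f=1
t4.Δ0 k=0 j=0 a=1 c=1 clk=0 h=0 g=1 d=0 b=0 e=1 f=1
t4.Δ1 k=0 j=0 a=1 c=1 clk=1 h=0 g=1 d=0 b=0 e=1 f=1
t4.Δ2 k=0 j=0 a=1 c=1 clk=1 h=0 g=1 d=1 b=0 e=0 f=1
t5.Δ0 k=0 j=0 a=1 c=1 clk=1 h=0 g=1 d=1 b=0 e=0 f=1
t5.Δ1 k=0 j=0 a=0 c=1 clk=0 h=0 g=1 d=1 b=0 e=0 f=1
t5.Δ2 k=0 j=0 a=0 c=1 clk=0 h=0 g=0 d=1 b=0 e=0 f=1
t6.Δ0 k=0 j=0 a=0 c=1 clk=0 h=0 g=0 d=1 b=0 e=0 f=1
t6.Δ1 k=0 j=0 a=0 c=1 clk=1 h=0 g=0 d=1 b=0 e=0 f=1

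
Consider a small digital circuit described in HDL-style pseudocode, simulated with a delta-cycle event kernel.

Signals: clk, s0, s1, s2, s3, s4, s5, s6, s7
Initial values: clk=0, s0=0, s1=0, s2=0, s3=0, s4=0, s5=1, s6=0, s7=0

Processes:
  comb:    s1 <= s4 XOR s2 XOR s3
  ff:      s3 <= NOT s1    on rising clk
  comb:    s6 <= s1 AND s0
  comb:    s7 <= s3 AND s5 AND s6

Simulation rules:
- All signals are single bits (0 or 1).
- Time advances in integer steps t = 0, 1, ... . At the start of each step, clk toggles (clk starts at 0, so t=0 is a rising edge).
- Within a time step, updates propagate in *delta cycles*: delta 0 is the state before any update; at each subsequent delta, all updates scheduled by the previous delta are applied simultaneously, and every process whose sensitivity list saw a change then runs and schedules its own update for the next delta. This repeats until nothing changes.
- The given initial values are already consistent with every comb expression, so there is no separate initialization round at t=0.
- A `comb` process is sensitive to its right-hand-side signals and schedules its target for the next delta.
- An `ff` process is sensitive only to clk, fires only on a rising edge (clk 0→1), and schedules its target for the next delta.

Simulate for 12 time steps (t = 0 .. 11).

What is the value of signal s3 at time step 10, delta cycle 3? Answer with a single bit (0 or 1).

t0.Δ0 s0=0 clk=0 s7=0 s6=0 s2=0 s5=1 s1=0 s4=0 s3=0
t0.Δ1 s0=0 clk=1 s7=0 s6=0 s2=0 s5=1 s1=0 s4=0 s3=0
t0.Δ2 s0=0 clk=1 s7=0 s6=0 s2=0 s5=1 s1=0 s4=0 s3=1
t0.Δ3 s0=0 clk=1 s7=0 s6=0 s2=0 s5=1 s1=1 s4=0 s3=1
t1.Δ0 s0=0 clk=1 s7=0 s6=0 s2=0 s5=1 s1=1 s4=0 s3=1
t1.Δ1 s0=0 clk=0 s7=0 s6=0 s2=0 s5=1 s1=1 s4=0 s3=1
t2.Δ0 s0=0 clk=0 s7=0 s6=0 s2=0 s5=1 s1=1 s4=0 s3=1
t2.Δ1 s0=0 clk=1 s7=0 s6=0 s2=0 s5=1 s1=1 s4=0 s3=1
t2.Δ2 s0=0 clk=1 s7=0 s6=0 s2=0 s5=1 s1=1 s4=0 s3=0
t2.Δ3 s0=0 clk=1 s7=0 s6=0 s2=0 s5=1 s1=0 s4=0 s3=0
t3.Δ0 s0=0 clk=1 s7=0 s6=0 s2=0 s5=1 s1=0 s4=0 s3=0
t3.Δ1 s0=0 clk=0 s7=0 s6=0 s2=0 s5=1 s1=0 s4=0 s3=0
t4.Δ0 s0=0 clk=0 s7=0 s6=0 s2=0 s5=1 s1=0 s4=0 s3=0
t4.Δ1 s0=0 clk=1 s7=0 s6=0 s2=0 s5=1 s1=0 s4=0 s3=0
t4.Δ2 s0=0 clk=1 s7=0 s6=0 s2=0 s5=1 s1=0 s4=0 s3=1
t4.Δ3 s0=0 clk=1 s7=0 s6=0 s2=0 s5=1 s1=1 s4=0 s3=1
t5.Δ0 s0=0 clk=1 s7=0 s6=0 s2=0 s5=1 s1=1 s4=0 s3=1
t5.Δ1 s0=0 clk=0 s7=0 s6=0 s2=0 s5=1 s1=1 s4=0 s3=1
t6.Δ0 s0=0 clk=0 s7=0 s6=0 s2=0 s5=1 s1=1 s4=0 s3=1
t6.Δ1 s0=0 clk=1 s7=0 s6=0 s2=0 s5=1 s1=1 s4=0 s3=1
t6.Δ2 s0=0 clk=1 s7=0 s6=0 s2=0 s5=1 s1=1 s4=0 s3=0
t6.Δ3 s0=0 clk=1 s7=0 s6=0 s2=0 s5=1 s1=0 s4=0 s3=0
t7.Δ0 s0=0 clk=1 s7=0 s6=0 s2=0 s5=1 s1=0 s4=0 s3=0
t7.Δ1 s0=0 clk=0 s7=0 s6=0 s2=0 s5=1 s1=0 s4=0 s3=0
t8.Δ0 s0=0 clk=0 s7=0 s6=0 s2=0 s5=1 s1=0 s4=0 s3=0
t8.Δ1 s0=0 clk=1 s7=0 s6=0 s2=0 s5=1 s1=0 s4=0 s3=0
t8.Δ2 s0=0 clk=1 s7=0 s6=0 s2=0 s5=1 s1=0 s4=0 s3=1
t8.Δ3 s0=0 clk=1 s7=0 s6=0 s2=0 s5=1 s1=1 s4=0 s3=1
t9.Δ0 s0=0 clk=1 s7=0 s6=0 s2=0 s5=1 s1=1 s4=0 s3=1
t9.Δ1 s0=0 clk=0 s7=0 s6=0 s2=0 s5=1 s1=1 s4=0 s3=1
t10.Δ0 s0=0 clk=0 s7=0 s6=0 s2=0 s5=1 s1=1 s4=0 s3=1
t10.Δ1 s0=0 clk=1 s7=0 s6=0 s2=0 s5=1 s1=1 s4=0 s3=1
t10.Δ2 s0=0 clk=1 s7=0 s6=0 s2=0 s5=1 s1=1 s4=0 s3=0
t10.Δ3 s0=0 clk=1 s7=0 s6=0 s2=0 s5=1 s1=0 s4=0 s3=0
t11.Δ0 s0=0 clk=1 s7=0 s6=0 s2=0 s5=1 s1=0 s4=0 s3=0
t11.Δ1 s0=0 clk=0 s7=0 s6=0 s2=0 s5=1 s1=0 s4=0 s3=0

0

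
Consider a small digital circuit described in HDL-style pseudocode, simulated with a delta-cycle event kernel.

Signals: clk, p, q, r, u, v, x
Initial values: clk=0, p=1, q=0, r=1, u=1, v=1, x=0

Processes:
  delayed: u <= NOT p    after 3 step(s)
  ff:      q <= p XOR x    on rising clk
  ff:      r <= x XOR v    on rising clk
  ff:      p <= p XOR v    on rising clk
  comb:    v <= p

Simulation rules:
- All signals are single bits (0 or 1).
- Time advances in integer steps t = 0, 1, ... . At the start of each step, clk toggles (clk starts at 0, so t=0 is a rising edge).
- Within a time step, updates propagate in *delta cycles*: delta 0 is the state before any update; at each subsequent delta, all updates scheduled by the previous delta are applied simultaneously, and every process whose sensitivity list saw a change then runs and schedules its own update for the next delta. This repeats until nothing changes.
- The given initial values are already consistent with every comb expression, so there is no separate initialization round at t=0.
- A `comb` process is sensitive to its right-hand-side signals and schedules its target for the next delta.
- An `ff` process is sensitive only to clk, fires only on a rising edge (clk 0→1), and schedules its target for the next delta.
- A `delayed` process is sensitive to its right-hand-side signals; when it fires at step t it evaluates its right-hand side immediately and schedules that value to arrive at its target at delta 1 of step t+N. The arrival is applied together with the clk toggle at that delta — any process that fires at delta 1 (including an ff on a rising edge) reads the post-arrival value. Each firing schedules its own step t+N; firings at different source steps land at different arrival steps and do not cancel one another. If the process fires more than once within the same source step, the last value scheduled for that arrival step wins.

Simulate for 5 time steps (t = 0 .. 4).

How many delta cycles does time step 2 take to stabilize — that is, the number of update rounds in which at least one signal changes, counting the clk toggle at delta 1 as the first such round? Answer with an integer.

t=0 Δ0: p=1 r=1 v=1 x=0 u=1 clk=0 q=0
  Δ1: clk:0→1
  Δ2: p:1→0, q:0→1
  Δ3: v:1→0
  (3Δ to stable)
t=1 Δ0: p=0 r=1 v=0 x=0 u=1 clk=1 q=1
  Δ1: clk:1→0
  (1Δ to stable)
t=2 Δ0: p=0 r=1 v=0 x=0 u=1 clk=0 q=1
  Δ1: clk:0→1
  Δ2: r:1→0, q:1→0
  (2Δ to stable)
t=3 Δ0: p=0 r=0 v=0 x=0 u=1 clk=1 q=0
  Δ1: clk:1→0
  (1Δ to stable)
t=4 Δ0: p=0 r=0 v=0 x=0 u=1 clk=0 q=0
  Δ1: clk:0→1
  (1Δ to stable)

2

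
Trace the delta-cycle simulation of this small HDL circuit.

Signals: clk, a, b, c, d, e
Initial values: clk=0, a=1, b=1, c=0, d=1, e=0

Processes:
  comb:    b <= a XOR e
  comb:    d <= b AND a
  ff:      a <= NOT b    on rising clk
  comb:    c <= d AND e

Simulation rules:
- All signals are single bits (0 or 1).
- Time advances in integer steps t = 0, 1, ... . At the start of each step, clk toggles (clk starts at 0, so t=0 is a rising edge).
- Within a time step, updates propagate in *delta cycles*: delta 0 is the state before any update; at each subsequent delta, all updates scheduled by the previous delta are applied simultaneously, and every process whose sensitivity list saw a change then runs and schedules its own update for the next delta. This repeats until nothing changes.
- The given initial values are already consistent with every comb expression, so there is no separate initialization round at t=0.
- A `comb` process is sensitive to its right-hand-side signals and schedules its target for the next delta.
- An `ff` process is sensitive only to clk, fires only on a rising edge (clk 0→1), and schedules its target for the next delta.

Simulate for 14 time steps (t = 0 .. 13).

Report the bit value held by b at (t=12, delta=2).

1

[bits: c,a,d,clk,e,b]
t=0: Δ0=011001 Δ1=011101 Δ2=001101 Δ3=000100 | 3Δ
t=1: Δ0=000100 Δ1=000000 | 1Δ
t=2: Δ0=000000 Δ1=000100 Δ2=010100 Δ3=010101 Δ4=011101 | 4Δ
t=3: Δ0=011101 Δ1=011001 | 1Δ
t=4: Δ0=011001 Δ1=011101 Δ2=001101 Δ3=000100 | 3Δ
t=5: Δ0=000100 Δ1=000000 | 1Δ
t=6: Δ0=000000 Δ1=000100 Δ2=010100 Δ3=010101 Δ4=011101 | 4Δ
t=7: Δ0=011101 Δ1=011001 | 1Δ
t=8: Δ0=011001 Δ1=011101 Δ2=001101 Δ3=000100 | 3Δ
t=9: Δ0=000100 Δ1=000000 | 1Δ
t=10: Δ0=000000 Δ1=000100 Δ2=010100 Δ3=010101 Δ4=011101 | 4Δ
t=11: Δ0=011101 Δ1=011001 | 1Δ
t=12: Δ0=011001 Δ1=011101 Δ2=001101 Δ3=000100 | 3Δ
t=13: Δ0=000100 Δ1=000000 | 1Δ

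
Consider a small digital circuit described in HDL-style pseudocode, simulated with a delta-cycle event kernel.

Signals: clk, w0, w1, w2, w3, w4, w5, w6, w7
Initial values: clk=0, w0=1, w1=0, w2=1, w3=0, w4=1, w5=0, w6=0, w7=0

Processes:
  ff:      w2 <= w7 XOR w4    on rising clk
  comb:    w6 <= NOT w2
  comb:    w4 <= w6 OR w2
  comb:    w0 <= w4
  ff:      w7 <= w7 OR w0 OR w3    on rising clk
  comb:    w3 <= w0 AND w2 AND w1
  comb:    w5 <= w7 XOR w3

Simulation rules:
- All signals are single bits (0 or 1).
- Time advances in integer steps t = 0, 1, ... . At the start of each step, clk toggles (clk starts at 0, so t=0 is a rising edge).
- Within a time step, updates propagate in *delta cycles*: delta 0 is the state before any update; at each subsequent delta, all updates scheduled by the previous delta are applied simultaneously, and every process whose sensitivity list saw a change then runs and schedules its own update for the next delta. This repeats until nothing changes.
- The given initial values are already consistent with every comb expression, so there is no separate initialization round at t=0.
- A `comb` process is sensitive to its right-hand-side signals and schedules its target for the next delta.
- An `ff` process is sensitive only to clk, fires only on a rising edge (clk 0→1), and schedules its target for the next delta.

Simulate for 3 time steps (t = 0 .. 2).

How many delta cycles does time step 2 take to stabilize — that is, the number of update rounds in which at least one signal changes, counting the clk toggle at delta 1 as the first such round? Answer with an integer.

t0.Δ0 w0=1 w5=0 w7=0 w6=0 w1=0 w4=1 clk=0 w3=0 w2=1
t0.Δ1 w0=1 w5=0 w7=0 w6=0 w1=0 w4=1 clk=1 w3=0 w2=1
t0.Δ2 w0=1 w5=0 w7=1 w6=0 w1=0 w4=1 clk=1 w3=0 w2=1
t0.Δ3 w0=1 w5=1 w7=1 w6=0 w1=0 w4=1 clk=1 w3=0 w2=1
t1.Δ0 w0=1 w5=1 w7=1 w6=0 w1=0 w4=1 clk=1 w3=0 w2=1
t1.Δ1 w0=1 w5=1 w7=1 w6=0 w1=0 w4=1 clk=0 w3=0 w2=1
t2.Δ0 w0=1 w5=1 w7=1 w6=0 w1=0 w4=1 clk=0 w3=0 w2=1
t2.Δ1 w0=1 w5=1 w7=1 w6=0 w1=0 w4=1 clk=1 w3=0 w2=1
t2.Δ2 w0=1 w5=1 w7=1 w6=0 w1=0 w4=1 clk=1 w3=0 w2=0
t2.Δ3 w0=1 w5=1 w7=1 w6=1 w1=0 w4=0 clk=1 w3=0 w2=0
t2.Δ4 w0=0 w5=1 w7=1 w6=1 w1=0 w4=1 clk=1 w3=0 w2=0
t2.Δ5 w0=1 w5=1 w7=1 w6=1 w1=0 w4=1 clk=1 w3=0 w2=0

5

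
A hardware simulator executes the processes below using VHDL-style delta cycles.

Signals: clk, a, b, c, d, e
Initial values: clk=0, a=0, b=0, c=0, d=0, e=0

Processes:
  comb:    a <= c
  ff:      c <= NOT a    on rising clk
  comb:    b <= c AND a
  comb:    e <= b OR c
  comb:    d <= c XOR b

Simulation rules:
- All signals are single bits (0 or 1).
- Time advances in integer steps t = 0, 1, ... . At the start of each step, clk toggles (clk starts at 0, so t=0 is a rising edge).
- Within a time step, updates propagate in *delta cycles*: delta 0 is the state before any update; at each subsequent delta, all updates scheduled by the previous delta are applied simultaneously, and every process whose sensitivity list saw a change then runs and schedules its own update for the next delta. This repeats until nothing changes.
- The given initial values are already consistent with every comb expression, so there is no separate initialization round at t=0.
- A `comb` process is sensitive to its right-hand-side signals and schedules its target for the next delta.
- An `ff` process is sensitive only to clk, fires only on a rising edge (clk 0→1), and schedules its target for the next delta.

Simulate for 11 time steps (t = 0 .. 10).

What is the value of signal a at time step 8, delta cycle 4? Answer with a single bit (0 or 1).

1

t0.Δ0 clk=0 d=0 b=0 e=0 a=0 c=0
t0.Δ1 clk=1 d=0 b=0 e=0 a=0 c=0
t0.Δ2 clk=1 d=0 b=0 e=0 a=0 c=1
t0.Δ3 clk=1 d=1 b=0 e=1 a=1 c=1
t0.Δ4 clk=1 d=1 b=1 e=1 a=1 c=1
t0.Δ5 clk=1 d=0 b=1 e=1 a=1 c=1
t1.Δ0 clk=1 d=0 b=1 e=1 a=1 c=1
t1.Δ1 clk=0 d=0 b=1 e=1 a=1 c=1
t2.Δ0 clk=0 d=0 b=1 e=1 a=1 c=1
t2.Δ1 clk=1 d=0 b=1 e=1 a=1 c=1
t2.Δ2 clk=1 d=0 b=1 e=1 a=1 c=0
t2.Δ3 clk=1 d=1 b=0 e=1 a=0 c=0
t2.Δ4 clk=1 d=0 b=0 e=0 a=0 c=0
t3.Δ0 clk=1 d=0 b=0 e=0 a=0 c=0
t3.Δ1 clk=0 d=0 b=0 e=0 a=0 c=0
t4.Δ0 clk=0 d=0 b=0 e=0 a=0 c=0
t4.Δ1 clk=1 d=0 b=0 e=0 a=0 c=0
t4.Δ2 clk=1 d=0 b=0 e=0 a=0 c=1
t4.Δ3 clk=1 d=1 b=0 e=1 a=1 c=1
t4.Δ4 clk=1 d=1 b=1 e=1 a=1 c=1
t4.Δ5 clk=1 d=0 b=1 e=1 a=1 c=1
t5.Δ0 clk=1 d=0 b=1 e=1 a=1 c=1
t5.Δ1 clk=0 d=0 b=1 e=1 a=1 c=1
t6.Δ0 clk=0 d=0 b=1 e=1 a=1 c=1
t6.Δ1 clk=1 d=0 b=1 e=1 a=1 c=1
t6.Δ2 clk=1 d=0 b=1 e=1 a=1 c=0
t6.Δ3 clk=1 d=1 b=0 e=1 a=0 c=0
t6.Δ4 clk=1 d=0 b=0 e=0 a=0 c=0
t7.Δ0 clk=1 d=0 b=0 e=0 a=0 c=0
t7.Δ1 clk=0 d=0 b=0 e=0 a=0 c=0
t8.Δ0 clk=0 d=0 b=0 e=0 a=0 c=0
t8.Δ1 clk=1 d=0 b=0 e=0 a=0 c=0
t8.Δ2 clk=1 d=0 b=0 e=0 a=0 c=1
t8.Δ3 clk=1 d=1 b=0 e=1 a=1 c=1
t8.Δ4 clk=1 d=1 b=1 e=1 a=1 c=1
t8.Δ5 clk=1 d=0 b=1 e=1 a=1 c=1
t9.Δ0 clk=1 d=0 b=1 e=1 a=1 c=1
t9.Δ1 clk=0 d=0 b=1 e=1 a=1 c=1
t10.Δ0 clk=0 d=0 b=1 e=1 a=1 c=1
t10.Δ1 clk=1 d=0 b=1 e=1 a=1 c=1
t10.Δ2 clk=1 d=0 b=1 e=1 a=1 c=0
t10.Δ3 clk=1 d=1 b=0 e=1 a=0 c=0
t10.Δ4 clk=1 d=0 b=0 e=0 a=0 c=0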